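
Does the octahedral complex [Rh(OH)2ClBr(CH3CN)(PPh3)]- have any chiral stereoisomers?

An octahedron has six vertices in three trans pairs; every non-trans pair is cis.
Systematic enumeration (placing each ligand type in turn and discarding arrangements equivalent by rotation or reflection) gives 9 geometric isomers.
Of these, 6 lack any improper symmetry element and so occur as enantiomeric pairs, giving 9 + 6 = 15 stereoisomers in total.

yes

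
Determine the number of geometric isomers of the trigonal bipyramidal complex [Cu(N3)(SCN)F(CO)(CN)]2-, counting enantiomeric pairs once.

10

Systematic enumeration (placing each ligand type in turn and discarding arrangements equivalent by rotation or reflection) gives 10 geometric isomers.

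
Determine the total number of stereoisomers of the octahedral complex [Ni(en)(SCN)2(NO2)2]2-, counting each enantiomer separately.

4

An octahedron has six vertices in three trans pairs; every non-trans pair is cis.
Each en is bidentate and must span two cis positions.
The distinct arrangements are (3 in all): SCN cis, NO2 trans; SCN cis, NO2 cis (chiral); SCN trans, NO2 cis.
One of these lacks any improper symmetry element and so occurs as an enantiomeric pair, giving 3 + 1 = 4 stereoisomers in total.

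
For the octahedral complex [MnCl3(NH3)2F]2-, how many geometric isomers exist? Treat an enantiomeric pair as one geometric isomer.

In an octahedral complex each vertex has one trans partner and four cis neighbours.
The distinct arrangements are (3 in all): Cl mer, NH3 trans; Cl mer, NH3 cis; Cl fac, NH3 cis.

3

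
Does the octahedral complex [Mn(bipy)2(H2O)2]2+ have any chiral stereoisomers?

yes

The six octahedral sites form three mutually perpendicular trans pairs.
Each bipy is bidentate and must span two cis positions.
Working through the distinct placements yields 2 geometric isomers: H2O trans; H2O cis (chiral).
One of these lacks any improper symmetry element and so occurs as an enantiomeric pair, giving 2 + 1 = 3 stereoisomers in total.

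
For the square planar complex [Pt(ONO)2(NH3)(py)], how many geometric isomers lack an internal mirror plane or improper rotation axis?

Working through the distinct placements yields 2 geometric isomers: ONO cis; ONO trans.
Each arrangement has an internal mirror plane or centre of symmetry, so none is chiral.

0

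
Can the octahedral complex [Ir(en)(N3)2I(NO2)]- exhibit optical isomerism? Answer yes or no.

yes

The six octahedral sites form three mutually perpendicular trans pairs.
Each en is bidentate and must span two cis positions.
Systematic placement gives 4 geometric isomers: N3 cis (3 arrangements, 2 chiral); N3 trans.
Of these, 2 lack any improper symmetry element and so occur as enantiomeric pairs, giving 4 + 2 = 6 stereoisomers in total.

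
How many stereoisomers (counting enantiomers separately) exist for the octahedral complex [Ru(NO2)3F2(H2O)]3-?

Systematic placement gives 3 geometric isomers: NO2 mer, F trans; NO2 mer, F cis; NO2 fac, F cis.
Each arrangement has an internal mirror plane or centre of symmetry, so none is chiral.

3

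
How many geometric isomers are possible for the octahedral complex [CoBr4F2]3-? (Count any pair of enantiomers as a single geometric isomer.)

An octahedron has six vertices in three trans pairs; every non-trans pair is cis.
The distinct arrangements are (2 in all): F trans; F cis.

2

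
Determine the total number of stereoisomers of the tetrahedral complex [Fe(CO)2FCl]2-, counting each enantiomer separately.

All four vertices of a tetrahedron are equivalent and mutually adjacent, so cis/trans isomerism cannot arise.
Only one geometric arrangement is possible.

1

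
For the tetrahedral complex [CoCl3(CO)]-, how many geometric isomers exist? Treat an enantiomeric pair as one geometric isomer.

All four vertices of a tetrahedron are equivalent and mutually adjacent, so cis/trans isomerism cannot arise.
Only one geometric arrangement is possible.

1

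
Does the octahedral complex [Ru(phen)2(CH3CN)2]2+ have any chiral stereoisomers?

yes

The six octahedral sites form three mutually perpendicular trans pairs.
Each phen is bidentate and must span two cis positions.
There are 2 geometric isomers: CH3CN trans; CH3CN cis (chiral).
One of these lacks any improper symmetry element and so occurs as an enantiomeric pair, giving 2 + 1 = 3 stereoisomers in total.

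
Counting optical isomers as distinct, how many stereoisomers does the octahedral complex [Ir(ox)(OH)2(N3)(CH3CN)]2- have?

The six octahedral sites form three mutually perpendicular trans pairs.
Each ox is bidentate and must span two cis positions.
There are 4 geometric isomers: OH cis (3 arrangements, 2 chiral); OH trans.
Of these, 2 lack any improper symmetry element and so occur as enantiomeric pairs, giving 4 + 2 = 6 stereoisomers in total.

6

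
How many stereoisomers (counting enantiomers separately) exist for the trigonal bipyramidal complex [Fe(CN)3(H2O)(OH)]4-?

4

In a trigonal bipyramid the two axial positions differ from the three equatorial ones.
There are 4 geometric isomers: H2O equatorial, OH equatorial; H2O axial, OH equatorial; H2O equatorial, OH axial; H2O axial, OH axial.
Each arrangement has an internal mirror plane or centre of symmetry, so none is chiral.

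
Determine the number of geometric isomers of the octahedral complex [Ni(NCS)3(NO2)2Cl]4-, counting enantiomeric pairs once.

3

The six octahedral sites form three mutually perpendicular trans pairs.
Working through the distinct placements yields 3 geometric isomers: NCS mer, NO2 trans; NCS fac, NO2 cis; NCS mer, NO2 cis.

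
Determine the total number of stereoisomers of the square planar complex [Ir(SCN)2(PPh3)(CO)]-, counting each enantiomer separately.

2

In a square planar complex each vertex has one trans partner and two cis neighbours.
Working through the distinct placements yields 2 geometric isomers: SCN cis; SCN trans.
Each arrangement has an internal mirror plane or centre of symmetry, so none is chiral.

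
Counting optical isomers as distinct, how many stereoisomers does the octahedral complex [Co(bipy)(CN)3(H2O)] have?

2

An octahedron has six vertices in three trans pairs; every non-trans pair is cis.
Each bipy is bidentate and must span two cis positions.
There are 2 geometric isomers: CN mer; CN fac.
Each arrangement has an internal mirror plane or centre of symmetry, so none is chiral.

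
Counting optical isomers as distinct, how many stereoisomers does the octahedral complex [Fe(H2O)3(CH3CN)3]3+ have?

2

In an octahedral complex each vertex has one trans partner and four cis neighbours.
There are 2 geometric isomers: H2O mer; H2O fac.
Each arrangement has an internal mirror plane or centre of symmetry, so none is chiral.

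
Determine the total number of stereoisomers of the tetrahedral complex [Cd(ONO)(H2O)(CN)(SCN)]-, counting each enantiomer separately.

2

In a tetrahedral complex all four positions are equivalent and every pair of ligands is adjacent — there is no cis/trans distinction.
Only one geometric arrangement is possible; it has no improper symmetry element, so it exists as a pair of enantiomers (2 stereoisomers).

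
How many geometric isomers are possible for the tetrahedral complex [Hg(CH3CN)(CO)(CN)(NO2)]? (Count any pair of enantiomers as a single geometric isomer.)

Only one geometric arrangement is possible; it has no improper symmetry element, so it exists as a pair of enantiomers (2 stereoisomers).

1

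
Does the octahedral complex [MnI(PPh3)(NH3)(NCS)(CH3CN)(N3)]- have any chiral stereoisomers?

yes

The six octahedral sites form three mutually perpendicular trans pairs.
Placing the ligands in turn and identifying arrangements related by rotation or reflection leaves 15 distinct geometric isomers.
Of these, 15 lack any improper symmetry element and so occur as enantiomeric pairs, giving 15 + 15 = 30 stereoisomers in total.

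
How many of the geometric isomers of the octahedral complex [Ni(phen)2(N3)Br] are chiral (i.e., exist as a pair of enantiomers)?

In an octahedral complex each vertex has one trans partner and four cis neighbours.
Each phen is bidentate and must span two cis positions.
There are 2 geometric isomers: N3 and Br mutually trans; N3 and Br mutually cis (chiral).
One of these lacks any improper symmetry element and so occurs as an enantiomeric pair, giving 2 + 1 = 3 stereoisomers in total.

1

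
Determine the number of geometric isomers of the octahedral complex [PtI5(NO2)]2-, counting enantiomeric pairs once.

Only one geometric arrangement is possible.

1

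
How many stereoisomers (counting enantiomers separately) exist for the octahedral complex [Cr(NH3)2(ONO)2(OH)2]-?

An octahedron has six vertices in three trans pairs; every non-trans pair is cis.
Systematic placement gives 5 geometric isomers: NH3 trans, ONO trans, OH trans; NH3 trans, ONO cis, OH cis; NH3 cis, ONO trans, OH cis; NH3 cis, ONO cis, OH cis (chiral); NH3 cis, ONO cis, OH trans.
One of these lacks any improper symmetry element and so occurs as an enantiomeric pair, giving 5 + 1 = 6 stereoisomers in total.

6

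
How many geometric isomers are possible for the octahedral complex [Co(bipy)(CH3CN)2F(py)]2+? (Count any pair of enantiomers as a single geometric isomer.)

Each bipy is bidentate and must span two cis positions.
Systematic placement gives 4 geometric isomers: CH3CN trans; CH3CN cis (3 arrangements, 2 chiral).

4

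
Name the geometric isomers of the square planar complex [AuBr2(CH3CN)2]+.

A square has two trans pairs of vertices; adjacent vertices are cis.
Systematic placement gives 2 geometric isomers: Br cis; Br trans.

cis and trans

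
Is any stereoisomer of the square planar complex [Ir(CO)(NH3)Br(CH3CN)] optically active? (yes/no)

no

In a square planar complex each vertex has one trans partner and two cis neighbours.
Systematic placement gives 3 geometric isomers: (Br/CO trans, CH3CN/NH3 trans); (Br/NH3 trans, CH3CN/CO trans); (Br/CH3CN trans, CO/NH3 trans).
Each arrangement has an internal mirror plane or centre of symmetry, so none is chiral.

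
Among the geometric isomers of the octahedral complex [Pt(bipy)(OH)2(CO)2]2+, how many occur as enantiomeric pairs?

Each bipy is bidentate and must span two cis positions.
The distinct arrangements are (3 in all): OH cis, CO trans; OH cis, CO cis (chiral); OH trans, CO cis.
One of these lacks any improper symmetry element and so occurs as an enantiomeric pair, giving 3 + 1 = 4 stereoisomers in total.

1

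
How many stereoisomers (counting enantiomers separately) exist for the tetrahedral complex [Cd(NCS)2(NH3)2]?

1

Only one geometric arrangement is possible.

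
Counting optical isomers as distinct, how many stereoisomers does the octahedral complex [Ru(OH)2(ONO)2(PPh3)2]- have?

The six octahedral sites form three mutually perpendicular trans pairs.
There are 5 geometric isomers: OH trans, ONO trans, PPh3 trans; OH trans, ONO cis, PPh3 cis; OH cis, ONO cis, PPh3 trans; OH cis, ONO cis, PPh3 cis (chiral); OH cis, ONO trans, PPh3 cis.
One of these lacks any improper symmetry element and so occurs as an enantiomeric pair, giving 5 + 1 = 6 stereoisomers in total.

6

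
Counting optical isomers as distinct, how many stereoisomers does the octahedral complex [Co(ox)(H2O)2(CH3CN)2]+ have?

Each ox is bidentate and must span two cis positions.
The distinct arrangements are (3 in all): H2O cis, CH3CN trans; H2O cis, CH3CN cis (chiral); H2O trans, CH3CN cis.
One of these lacks any improper symmetry element and so occurs as an enantiomeric pair, giving 3 + 1 = 4 stereoisomers in total.

4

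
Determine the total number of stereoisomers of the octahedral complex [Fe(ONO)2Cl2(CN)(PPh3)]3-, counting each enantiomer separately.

The distinct arrangements are (6 in all): ONO cis, Cl cis (3 arrangements, 2 chiral); ONO trans, Cl cis; ONO cis, Cl trans; ONO trans, Cl trans.
Of these, 2 lack any improper symmetry element and so occur as enantiomeric pairs, giving 6 + 2 = 8 stereoisomers in total.

8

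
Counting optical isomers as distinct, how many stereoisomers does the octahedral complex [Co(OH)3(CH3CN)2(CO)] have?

3

In an octahedral complex each vertex has one trans partner and four cis neighbours.
Working through the distinct placements yields 3 geometric isomers: OH mer, CH3CN trans; OH mer, CH3CN cis; OH fac, CH3CN cis.
Each arrangement has an internal mirror plane or centre of symmetry, so none is chiral.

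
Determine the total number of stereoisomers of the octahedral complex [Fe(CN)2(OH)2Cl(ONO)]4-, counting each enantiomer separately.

The six octahedral sites form three mutually perpendicular trans pairs.
There are 6 geometric isomers: CN trans, OH cis; CN trans, OH trans; CN cis, OH cis (3 arrangements, 2 chiral); CN cis, OH trans.
Of these, 2 lack any improper symmetry element and so occur as enantiomeric pairs, giving 6 + 2 = 8 stereoisomers in total.

8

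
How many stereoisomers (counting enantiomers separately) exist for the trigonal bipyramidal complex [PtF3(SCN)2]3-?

3

A trigonal bipyramid has two axial and three equatorial sites, which are chemically inequivalent.
The distinct arrangements are (3 in all): SCN both equatorial; SCN one axial, one equatorial; SCN both axial.
Each arrangement has an internal mirror plane or centre of symmetry, so none is chiral.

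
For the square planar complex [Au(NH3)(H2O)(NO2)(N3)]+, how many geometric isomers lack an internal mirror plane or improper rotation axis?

In a square planar complex each vertex has one trans partner and two cis neighbours.
The distinct arrangements are (3 in all): (H2O/NH3 trans, N3/NO2 trans); (H2O/NO2 trans, N3/NH3 trans); (H2O/N3 trans, NH3/NO2 trans).
Each arrangement has an internal mirror plane or centre of symmetry, so none is chiral.

0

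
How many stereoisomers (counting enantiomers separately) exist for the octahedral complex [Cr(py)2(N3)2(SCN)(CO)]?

8

The six octahedral sites form three mutually perpendicular trans pairs.
Systematic placement gives 6 geometric isomers: py trans, N3 cis; py cis, N3 cis (3 arrangements, 2 chiral); py trans, N3 trans; py cis, N3 trans.
Of these, 2 lack any improper symmetry element and so occur as enantiomeric pairs, giving 6 + 2 = 8 stereoisomers in total.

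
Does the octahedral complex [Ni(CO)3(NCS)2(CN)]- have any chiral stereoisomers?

Working through the distinct placements yields 3 geometric isomers: CO mer, NCS trans; CO fac, NCS cis; CO mer, NCS cis.
Each arrangement has an internal mirror plane or centre of symmetry, so none is chiral.

no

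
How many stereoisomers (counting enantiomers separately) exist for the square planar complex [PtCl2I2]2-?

A square has two trans pairs of vertices; adjacent vertices are cis.
The distinct arrangements are (2 in all): Cl cis; Cl trans.
Each arrangement has an internal mirror plane or centre of symmetry, so none is chiral.

2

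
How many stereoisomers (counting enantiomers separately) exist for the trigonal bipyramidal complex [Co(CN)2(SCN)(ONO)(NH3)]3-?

10

In a trigonal bipyramid the two axial positions differ from the three equatorial ones.
Placing the ligands in turn and identifying arrangements related by rotation or reflection leaves 7 distinct geometric isomers.
Of these, 3 lack any improper symmetry element and so occur as enantiomeric pairs, giving 7 + 3 = 10 stereoisomers in total.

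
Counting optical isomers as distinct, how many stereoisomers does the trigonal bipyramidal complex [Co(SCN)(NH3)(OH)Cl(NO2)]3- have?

A trigonal bipyramid has two axial and three equatorial sites, which are chemically inequivalent.
Systematic enumeration (placing each ligand type in turn and discarding arrangements equivalent by rotation or reflection) gives 10 geometric isomers.
Of these, 10 lack any improper symmetry element and so occur as enantiomeric pairs, giving 10 + 10 = 20 stereoisomers in total.

20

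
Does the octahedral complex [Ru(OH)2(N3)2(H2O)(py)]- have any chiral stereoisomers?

In an octahedral complex each vertex has one trans partner and four cis neighbours.
There are 6 geometric isomers: OH cis, N3 cis (3 arrangements, 2 chiral); OH trans, N3 cis; OH cis, N3 trans; OH trans, N3 trans.
Of these, 2 lack any improper symmetry element and so occur as enantiomeric pairs, giving 6 + 2 = 8 stereoisomers in total.

yes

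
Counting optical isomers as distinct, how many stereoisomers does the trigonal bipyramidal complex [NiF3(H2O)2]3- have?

In a trigonal bipyramid the two axial positions differ from the three equatorial ones.
The distinct arrangements are (3 in all): H2O both equatorial; H2O one axial, one equatorial; H2O both axial.
Each arrangement has an internal mirror plane or centre of symmetry, so none is chiral.

3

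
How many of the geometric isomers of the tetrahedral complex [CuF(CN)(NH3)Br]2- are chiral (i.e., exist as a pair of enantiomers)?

Only one geometric arrangement is possible; it has no improper symmetry element, so it exists as a pair of enantiomers (2 stereoisomers).

1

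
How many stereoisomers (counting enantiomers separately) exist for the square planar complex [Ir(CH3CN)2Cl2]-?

A square has two trans pairs of vertices; adjacent vertices are cis.
Systematic placement gives 2 geometric isomers: CH3CN cis; CH3CN trans.
Each arrangement has an internal mirror plane or centre of symmetry, so none is chiral.

2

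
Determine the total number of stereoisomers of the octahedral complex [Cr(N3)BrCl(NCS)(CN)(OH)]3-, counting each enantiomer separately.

In an octahedral complex each vertex has one trans partner and four cis neighbours.
Exhaustive case analysis gives 15 geometric isomers.
Of these, 15 lack any improper symmetry element and so occur as enantiomeric pairs, giving 15 + 15 = 30 stereoisomers in total.

30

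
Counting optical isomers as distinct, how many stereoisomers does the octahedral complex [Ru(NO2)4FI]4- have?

2

The distinct arrangements are (2 in all): F and I mutually trans; F and I mutually cis.
Each arrangement has an internal mirror plane or centre of symmetry, so none is chiral.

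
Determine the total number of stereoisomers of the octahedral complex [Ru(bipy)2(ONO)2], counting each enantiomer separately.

An octahedron has six vertices in three trans pairs; every non-trans pair is cis.
Each bipy is bidentate and must span two cis positions.
The distinct arrangements are (2 in all): ONO trans; ONO cis (chiral).
One of these lacks any improper symmetry element and so occurs as an enantiomeric pair, giving 2 + 1 = 3 stereoisomers in total.

3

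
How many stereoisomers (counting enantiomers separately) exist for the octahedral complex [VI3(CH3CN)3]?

2

An octahedron has six vertices in three trans pairs; every non-trans pair is cis.
The distinct arrangements are (2 in all): I mer; I fac.
Each arrangement has an internal mirror plane or centre of symmetry, so none is chiral.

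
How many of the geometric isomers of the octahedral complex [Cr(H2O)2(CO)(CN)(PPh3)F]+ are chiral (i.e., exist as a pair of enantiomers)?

Exhaustive case analysis gives 9 geometric isomers.
Of these, 6 lack any improper symmetry element and so occur as enantiomeric pairs, giving 9 + 6 = 15 stereoisomers in total.

6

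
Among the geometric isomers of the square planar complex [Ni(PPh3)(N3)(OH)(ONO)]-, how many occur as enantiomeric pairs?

A square has two trans pairs of vertices; adjacent vertices are cis.
There are 3 geometric isomers: (N3/ONO trans, OH/PPh3 trans); (N3/PPh3 trans, OH/ONO trans); (N3/OH trans, ONO/PPh3 trans).
Each arrangement has an internal mirror plane or centre of symmetry, so none is chiral.

0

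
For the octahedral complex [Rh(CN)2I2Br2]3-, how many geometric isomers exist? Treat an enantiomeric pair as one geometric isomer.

5

An octahedron has six vertices in three trans pairs; every non-trans pair is cis.
Working through the distinct placements yields 5 geometric isomers: CN trans, I trans, Br trans; CN cis, I cis, Br trans; CN cis, I trans, Br cis; CN cis, I cis, Br cis (chiral); CN trans, I cis, Br cis.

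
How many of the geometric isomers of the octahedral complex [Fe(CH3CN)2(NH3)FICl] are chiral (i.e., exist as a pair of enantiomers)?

An octahedron has six vertices in three trans pairs; every non-trans pair is cis.
Placing the ligands in turn and identifying arrangements related by rotation or reflection leaves 9 distinct geometric isomers.
Of these, 6 lack any improper symmetry element and so occur as enantiomeric pairs, giving 9 + 6 = 15 stereoisomers in total.

6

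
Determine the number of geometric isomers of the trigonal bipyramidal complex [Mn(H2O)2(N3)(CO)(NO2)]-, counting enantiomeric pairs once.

In a trigonal bipyramid the two axial positions differ from the three equatorial ones.
Systematic enumeration (placing each ligand type in turn and discarding arrangements equivalent by rotation or reflection) gives 7 geometric isomers.

7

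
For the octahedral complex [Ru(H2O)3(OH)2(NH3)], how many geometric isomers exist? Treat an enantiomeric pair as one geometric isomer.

The distinct arrangements are (3 in all): H2O mer, OH trans; H2O mer, OH cis; H2O fac, OH cis.

3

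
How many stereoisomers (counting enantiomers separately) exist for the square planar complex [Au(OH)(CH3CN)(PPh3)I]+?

3

A square has two trans pairs of vertices; adjacent vertices are cis.
There are 3 geometric isomers: (CH3CN/OH trans, I/PPh3 trans); (CH3CN/PPh3 trans, I/OH trans); (CH3CN/I trans, OH/PPh3 trans).
Each arrangement has an internal mirror plane or centre of symmetry, so none is chiral.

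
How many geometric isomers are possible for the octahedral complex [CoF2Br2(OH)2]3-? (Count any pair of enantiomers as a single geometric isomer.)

The six octahedral sites form three mutually perpendicular trans pairs.
Systematic placement gives 5 geometric isomers: F trans, Br trans, OH trans; F cis, Br trans, OH cis; F cis, Br cis, OH trans; F cis, Br cis, OH cis (chiral); F trans, Br cis, OH cis.

5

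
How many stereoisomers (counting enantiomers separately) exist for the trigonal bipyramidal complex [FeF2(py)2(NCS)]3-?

A trigonal bipyramid has two axial and three equatorial sites, which are chemically inequivalent.
Exhaustive case analysis gives 5 geometric isomers.
One of these lacks any improper symmetry element and so occurs as an enantiomeric pair, giving 5 + 1 = 6 stereoisomers in total.

6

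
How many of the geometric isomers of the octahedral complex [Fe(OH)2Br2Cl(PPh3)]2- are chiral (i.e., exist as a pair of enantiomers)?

Systematic placement gives 6 geometric isomers: OH cis, Br trans; OH trans, Br trans; OH cis, Br cis (3 arrangements, 2 chiral); OH trans, Br cis.
Of these, 2 lack any improper symmetry element and so occur as enantiomeric pairs, giving 6 + 2 = 8 stereoisomers in total.

2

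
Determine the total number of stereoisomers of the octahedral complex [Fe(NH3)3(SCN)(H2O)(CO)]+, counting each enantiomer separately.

5

In an octahedral complex each vertex has one trans partner and four cis neighbours.
The distinct arrangements are (4 in all): NH3 mer (3 arrangements); NH3 fac (chiral).
One of these lacks any improper symmetry element and so occurs as an enantiomeric pair, giving 4 + 1 = 5 stereoisomers in total.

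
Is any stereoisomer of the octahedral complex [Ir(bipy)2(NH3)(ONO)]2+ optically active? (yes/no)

yes

In an octahedral complex each vertex has one trans partner and four cis neighbours.
Each bipy is bidentate and must span two cis positions.
There are 2 geometric isomers: NH3 and ONO mutually trans; NH3 and ONO mutually cis (chiral).
One of these lacks any improper symmetry element and so occurs as an enantiomeric pair, giving 2 + 1 = 3 stereoisomers in total.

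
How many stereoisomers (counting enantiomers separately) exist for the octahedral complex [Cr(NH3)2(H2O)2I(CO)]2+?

8

In an octahedral complex each vertex has one trans partner and four cis neighbours.
Systematic placement gives 6 geometric isomers: NH3 trans, H2O cis; NH3 cis, H2O cis (3 arrangements, 2 chiral); NH3 trans, H2O trans; NH3 cis, H2O trans.
Of these, 2 lack any improper symmetry element and so occur as enantiomeric pairs, giving 6 + 2 = 8 stereoisomers in total.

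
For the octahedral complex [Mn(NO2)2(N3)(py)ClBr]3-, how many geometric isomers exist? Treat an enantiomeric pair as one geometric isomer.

9

Systematic enumeration (placing each ligand type in turn and discarding arrangements equivalent by rotation or reflection) gives 9 geometric isomers.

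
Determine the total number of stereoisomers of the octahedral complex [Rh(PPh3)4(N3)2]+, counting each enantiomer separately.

An octahedron has six vertices in three trans pairs; every non-trans pair is cis.
There are 2 geometric isomers: N3 trans; N3 cis.
Each arrangement has an internal mirror plane or centre of symmetry, so none is chiral.

2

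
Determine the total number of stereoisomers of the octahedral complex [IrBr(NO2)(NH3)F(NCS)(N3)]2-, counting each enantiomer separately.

30

The six octahedral sites form three mutually perpendicular trans pairs.
Exhaustive case analysis gives 15 geometric isomers.
Of these, 15 lack any improper symmetry element and so occur as enantiomeric pairs, giving 15 + 15 = 30 stereoisomers in total.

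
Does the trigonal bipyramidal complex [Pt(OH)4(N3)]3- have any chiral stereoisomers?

In a trigonal bipyramid the two axial positions differ from the three equatorial ones.
There are 2 geometric isomers: N3 axial; N3 equatorial.
Each arrangement has an internal mirror plane or centre of symmetry, so none is chiral.

no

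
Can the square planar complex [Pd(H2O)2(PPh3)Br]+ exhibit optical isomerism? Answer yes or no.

no

In a square planar complex each vertex has one trans partner and two cis neighbours.
Systematic placement gives 2 geometric isomers: H2O cis; H2O trans.
Each arrangement has an internal mirror plane or centre of symmetry, so none is chiral.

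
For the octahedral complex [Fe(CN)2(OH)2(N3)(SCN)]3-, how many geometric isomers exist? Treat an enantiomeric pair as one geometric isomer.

6

Systematic placement gives 6 geometric isomers: CN trans, OH cis; CN trans, OH trans; CN cis, OH cis (3 arrangements, 2 chiral); CN cis, OH trans.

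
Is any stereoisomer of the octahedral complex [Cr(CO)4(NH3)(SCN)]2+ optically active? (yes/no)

no

The six octahedral sites form three mutually perpendicular trans pairs.
Systematic placement gives 2 geometric isomers: NH3 and SCN mutually trans; NH3 and SCN mutually cis.
Each arrangement has an internal mirror plane or centre of symmetry, so none is chiral.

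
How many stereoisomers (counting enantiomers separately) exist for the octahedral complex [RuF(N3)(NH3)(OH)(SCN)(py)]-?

The six octahedral sites form three mutually perpendicular trans pairs.
Systematic enumeration (placing each ligand type in turn and discarding arrangements equivalent by rotation or reflection) gives 15 geometric isomers.
Of these, 15 lack any improper symmetry element and so occur as enantiomeric pairs, giving 15 + 15 = 30 stereoisomers in total.

30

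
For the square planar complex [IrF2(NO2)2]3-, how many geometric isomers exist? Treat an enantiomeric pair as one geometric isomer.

Systematic placement gives 2 geometric isomers: F cis; F trans.

2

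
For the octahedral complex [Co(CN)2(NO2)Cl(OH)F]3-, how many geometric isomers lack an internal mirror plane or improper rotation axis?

6

An octahedron has six vertices in three trans pairs; every non-trans pair is cis.
Placing the ligands in turn and identifying arrangements related by rotation or reflection leaves 9 distinct geometric isomers.
Of these, 6 lack any improper symmetry element and so occur as enantiomeric pairs, giving 9 + 6 = 15 stereoisomers in total.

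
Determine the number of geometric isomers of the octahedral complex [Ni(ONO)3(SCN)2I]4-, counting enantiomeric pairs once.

3

The six octahedral sites form three mutually perpendicular trans pairs.
Systematic placement gives 3 geometric isomers: ONO mer, SCN trans; ONO fac, SCN cis; ONO mer, SCN cis.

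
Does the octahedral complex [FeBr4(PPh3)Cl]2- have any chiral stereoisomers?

no

An octahedron has six vertices in three trans pairs; every non-trans pair is cis.
Systematic placement gives 2 geometric isomers: PPh3 and Cl mutually trans; PPh3 and Cl mutually cis.
Each arrangement has an internal mirror plane or centre of symmetry, so none is chiral.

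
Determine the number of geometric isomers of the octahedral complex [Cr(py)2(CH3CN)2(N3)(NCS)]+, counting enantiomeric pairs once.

6

Working through the distinct placements yields 6 geometric isomers: py trans, CH3CN trans; py cis, CH3CN trans; py trans, CH3CN cis; py cis, CH3CN cis (3 arrangements, 2 chiral).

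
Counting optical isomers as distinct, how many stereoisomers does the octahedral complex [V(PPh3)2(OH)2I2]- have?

In an octahedral complex each vertex has one trans partner and four cis neighbours.
The distinct arrangements are (5 in all): PPh3 trans, OH trans, I trans; PPh3 cis, OH cis, I trans; PPh3 trans, OH cis, I cis; PPh3 cis, OH cis, I cis (chiral); PPh3 cis, OH trans, I cis.
One of these lacks any improper symmetry element and so occurs as an enantiomeric pair, giving 5 + 1 = 6 stereoisomers in total.

6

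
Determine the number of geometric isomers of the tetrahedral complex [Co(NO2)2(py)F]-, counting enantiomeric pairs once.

1

All four vertices of a tetrahedron are equivalent and mutually adjacent, so cis/trans isomerism cannot arise.
Only one geometric arrangement is possible.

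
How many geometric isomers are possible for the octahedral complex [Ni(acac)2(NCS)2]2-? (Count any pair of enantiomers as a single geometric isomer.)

In an octahedral complex each vertex has one trans partner and four cis neighbours.
Each acac is bidentate and must span two cis positions.
Systematic placement gives 2 geometric isomers: NCS trans; NCS cis (chiral).

2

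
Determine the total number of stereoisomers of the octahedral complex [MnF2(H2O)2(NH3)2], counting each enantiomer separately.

Systematic placement gives 5 geometric isomers: F trans, H2O trans, NH3 trans; F trans, H2O cis, NH3 cis; F cis, H2O cis, NH3 trans; F cis, H2O cis, NH3 cis (chiral); F cis, H2O trans, NH3 cis.
One of these lacks any improper symmetry element and so occurs as an enantiomeric pair, giving 5 + 1 = 6 stereoisomers in total.

6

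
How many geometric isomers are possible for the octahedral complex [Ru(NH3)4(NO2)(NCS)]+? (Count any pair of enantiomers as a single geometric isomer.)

2

An octahedron has six vertices in three trans pairs; every non-trans pair is cis.
The distinct arrangements are (2 in all): NO2 and NCS mutually cis; NO2 and NCS mutually trans.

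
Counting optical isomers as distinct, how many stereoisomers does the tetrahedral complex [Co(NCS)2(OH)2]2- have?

All four vertices of a tetrahedron are equivalent and mutually adjacent, so cis/trans isomerism cannot arise.
Only one geometric arrangement is possible.

1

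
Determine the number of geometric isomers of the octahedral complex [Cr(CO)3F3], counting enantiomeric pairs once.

2

In an octahedral complex each vertex has one trans partner and four cis neighbours.
The distinct arrangements are (2 in all): CO mer; CO fac.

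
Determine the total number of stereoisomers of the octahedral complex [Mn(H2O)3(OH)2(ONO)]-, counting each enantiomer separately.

3

Working through the distinct placements yields 3 geometric isomers: H2O mer, OH cis; H2O mer, OH trans; H2O fac, OH cis.
Each arrangement has an internal mirror plane or centre of symmetry, so none is chiral.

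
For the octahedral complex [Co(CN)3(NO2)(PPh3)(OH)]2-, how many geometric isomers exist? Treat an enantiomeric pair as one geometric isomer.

4

The six octahedral sites form three mutually perpendicular trans pairs.
The distinct arrangements are (4 in all): CN mer (3 arrangements); CN fac (chiral).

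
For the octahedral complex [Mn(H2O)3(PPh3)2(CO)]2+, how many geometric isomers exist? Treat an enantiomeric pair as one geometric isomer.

In an octahedral complex each vertex has one trans partner and four cis neighbours.
Systematic placement gives 3 geometric isomers: H2O mer, PPh3 trans; H2O fac, PPh3 cis; H2O mer, PPh3 cis.

3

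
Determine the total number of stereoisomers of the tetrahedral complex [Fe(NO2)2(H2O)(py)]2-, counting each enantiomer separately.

1

All four vertices of a tetrahedron are equivalent and mutually adjacent, so cis/trans isomerism cannot arise.
Only one geometric arrangement is possible.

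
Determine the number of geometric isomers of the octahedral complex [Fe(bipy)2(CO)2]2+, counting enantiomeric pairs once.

2

The six octahedral sites form three mutually perpendicular trans pairs.
Each bipy is bidentate and must span two cis positions.
Systematic placement gives 2 geometric isomers: CO trans; CO cis (chiral).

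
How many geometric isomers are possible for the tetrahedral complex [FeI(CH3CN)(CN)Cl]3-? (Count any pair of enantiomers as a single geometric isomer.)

In a tetrahedral complex all four positions are equivalent and every pair of ligands is adjacent — there is no cis/trans distinction.
Only one geometric arrangement is possible; it has no improper symmetry element, so it exists as a pair of enantiomers (2 stereoisomers).

1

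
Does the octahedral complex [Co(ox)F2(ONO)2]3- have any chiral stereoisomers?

Each ox is bidentate and must span two cis positions.
Working through the distinct placements yields 3 geometric isomers: F trans, ONO cis; F cis, ONO cis (chiral); F cis, ONO trans.
One of these lacks any improper symmetry element and so occurs as an enantiomeric pair, giving 3 + 1 = 4 stereoisomers in total.

yes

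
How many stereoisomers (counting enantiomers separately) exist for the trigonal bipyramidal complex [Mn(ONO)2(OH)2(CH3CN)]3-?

A trigonal bipyramid has two axial and three equatorial sites, which are chemically inequivalent.
Placing the ligands in turn and identifying arrangements related by rotation or reflection leaves 5 distinct geometric isomers.
One of these lacks any improper symmetry element and so occurs as an enantiomeric pair, giving 5 + 1 = 6 stereoisomers in total.

6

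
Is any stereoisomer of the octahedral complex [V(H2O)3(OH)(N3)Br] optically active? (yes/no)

yes

In an octahedral complex each vertex has one trans partner and four cis neighbours.
The distinct arrangements are (4 in all): H2O mer (3 arrangements); H2O fac (chiral).
One of these lacks any improper symmetry element and so occurs as an enantiomeric pair, giving 4 + 1 = 5 stereoisomers in total.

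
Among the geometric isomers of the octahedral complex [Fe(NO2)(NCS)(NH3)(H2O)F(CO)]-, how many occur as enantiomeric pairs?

15

An octahedron has six vertices in three trans pairs; every non-trans pair is cis.
Systematic enumeration (placing each ligand type in turn and discarding arrangements equivalent by rotation or reflection) gives 15 geometric isomers.
Of these, 15 lack any improper symmetry element and so occur as enantiomeric pairs, giving 15 + 15 = 30 stereoisomers in total.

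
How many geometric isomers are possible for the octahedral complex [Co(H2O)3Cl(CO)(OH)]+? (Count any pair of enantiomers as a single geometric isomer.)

4

An octahedron has six vertices in three trans pairs; every non-trans pair is cis.
The distinct arrangements are (4 in all): H2O mer (3 arrangements); H2O fac (chiral).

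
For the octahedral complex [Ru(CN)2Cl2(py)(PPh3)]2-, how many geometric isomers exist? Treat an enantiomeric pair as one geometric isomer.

An octahedron has six vertices in three trans pairs; every non-trans pair is cis.
Working through the distinct placements yields 6 geometric isomers: CN trans, Cl trans; CN trans, Cl cis; CN cis, Cl cis (3 arrangements, 2 chiral); CN cis, Cl trans.

6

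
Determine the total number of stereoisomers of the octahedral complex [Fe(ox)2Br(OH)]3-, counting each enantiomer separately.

3

An octahedron has six vertices in three trans pairs; every non-trans pair is cis.
Each ox is bidentate and must span two cis positions.
Systematic placement gives 2 geometric isomers: Br and OH mutually trans; Br and OH mutually cis (chiral).
One of these lacks any improper symmetry element and so occurs as an enantiomeric pair, giving 2 + 1 = 3 stereoisomers in total.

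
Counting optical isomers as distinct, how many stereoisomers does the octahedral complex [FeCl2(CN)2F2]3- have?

6

The six octahedral sites form three mutually perpendicular trans pairs.
Working through the distinct placements yields 5 geometric isomers: Cl trans, CN trans, F trans; Cl cis, CN trans, F cis; Cl cis, CN cis, F trans; Cl cis, CN cis, F cis (chiral); Cl trans, CN cis, F cis.
One of these lacks any improper symmetry element and so occurs as an enantiomeric pair, giving 5 + 1 = 6 stereoisomers in total.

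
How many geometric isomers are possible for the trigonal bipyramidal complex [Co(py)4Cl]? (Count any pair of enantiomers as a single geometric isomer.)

2

A trigonal bipyramid has two axial and three equatorial sites, which are chemically inequivalent.
The distinct arrangements are (2 in all): Cl axial; Cl equatorial.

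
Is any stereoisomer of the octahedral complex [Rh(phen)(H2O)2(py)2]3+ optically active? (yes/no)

Each phen is bidentate and must span two cis positions.
There are 3 geometric isomers: H2O trans, py cis; H2O cis, py trans; H2O cis, py cis (chiral).
One of these lacks any improper symmetry element and so occurs as an enantiomeric pair, giving 3 + 1 = 4 stereoisomers in total.

yes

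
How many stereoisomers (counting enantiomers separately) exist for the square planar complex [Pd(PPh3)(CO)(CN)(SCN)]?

3

Systematic placement gives 3 geometric isomers: (CN/PPh3 trans, CO/SCN trans); (CN/SCN trans, CO/PPh3 trans); (CN/CO trans, PPh3/SCN trans).
Each arrangement has an internal mirror plane or centre of symmetry, so none is chiral.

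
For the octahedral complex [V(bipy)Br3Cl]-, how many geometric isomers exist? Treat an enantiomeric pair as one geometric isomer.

2

In an octahedral complex each vertex has one trans partner and four cis neighbours.
Each bipy is bidentate and must span two cis positions.
There are 2 geometric isomers: Br mer; Br fac.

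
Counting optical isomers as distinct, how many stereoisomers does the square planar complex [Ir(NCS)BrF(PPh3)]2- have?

Systematic placement gives 3 geometric isomers: (Br/NCS trans, F/PPh3 trans); (Br/PPh3 trans, F/NCS trans); (Br/F trans, NCS/PPh3 trans).
Each arrangement has an internal mirror plane or centre of symmetry, so none is chiral.

3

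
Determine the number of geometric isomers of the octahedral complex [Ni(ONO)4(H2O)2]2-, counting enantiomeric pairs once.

2

In an octahedral complex each vertex has one trans partner and four cis neighbours.
Working through the distinct placements yields 2 geometric isomers: H2O trans; H2O cis.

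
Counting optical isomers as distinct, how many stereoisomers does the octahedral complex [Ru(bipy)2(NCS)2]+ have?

In an octahedral complex each vertex has one trans partner and four cis neighbours.
Each bipy is bidentate and must span two cis positions.
There are 2 geometric isomers: NCS trans; NCS cis (chiral).
One of these lacks any improper symmetry element and so occurs as an enantiomeric pair, giving 2 + 1 = 3 stereoisomers in total.

3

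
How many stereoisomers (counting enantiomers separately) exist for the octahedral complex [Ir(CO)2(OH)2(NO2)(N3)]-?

8

An octahedron has six vertices in three trans pairs; every non-trans pair is cis.
The distinct arrangements are (6 in all): CO trans, OH trans; CO trans, OH cis; CO cis, OH trans; CO cis, OH cis (3 arrangements, 2 chiral).
Of these, 2 lack any improper symmetry element and so occur as enantiomeric pairs, giving 6 + 2 = 8 stereoisomers in total.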